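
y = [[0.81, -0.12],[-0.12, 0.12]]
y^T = [[0.81, -0.12], [-0.12, 0.12]]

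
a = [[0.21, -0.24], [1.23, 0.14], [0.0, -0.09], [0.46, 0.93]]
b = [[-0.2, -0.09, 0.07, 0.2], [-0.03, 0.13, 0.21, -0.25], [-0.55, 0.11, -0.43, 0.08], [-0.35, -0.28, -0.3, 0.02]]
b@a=[[-0.06, 0.22], [0.04, -0.23], [0.06, 0.26], [-0.41, 0.09]]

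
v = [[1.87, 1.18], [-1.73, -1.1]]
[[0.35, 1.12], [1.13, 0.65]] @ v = [[-1.28, -0.82], [0.99, 0.62]]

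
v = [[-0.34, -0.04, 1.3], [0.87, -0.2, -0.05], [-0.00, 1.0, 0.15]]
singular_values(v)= [1.4, 1.02, 0.79]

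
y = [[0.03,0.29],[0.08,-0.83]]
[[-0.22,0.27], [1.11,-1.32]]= y@ [[2.92, -3.33], [-1.05, 1.27]]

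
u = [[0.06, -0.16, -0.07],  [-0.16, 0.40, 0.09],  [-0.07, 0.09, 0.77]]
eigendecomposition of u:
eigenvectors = [[-0.93, -0.33, -0.15], [-0.36, 0.89, 0.27], [-0.04, -0.30, 0.95]]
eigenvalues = [-0.0, 0.43, 0.81]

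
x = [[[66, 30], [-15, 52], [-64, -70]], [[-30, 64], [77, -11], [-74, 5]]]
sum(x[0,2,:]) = -134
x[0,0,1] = 30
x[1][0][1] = 64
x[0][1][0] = -15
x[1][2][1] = 5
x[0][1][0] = -15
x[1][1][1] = -11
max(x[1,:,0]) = 77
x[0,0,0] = 66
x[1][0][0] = -30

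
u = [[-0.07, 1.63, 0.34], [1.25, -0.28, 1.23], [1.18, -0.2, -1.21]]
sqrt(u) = [[0.62, 0.86, -0.47],[0.09, 0.76, 1.01],[1.12, -0.93, 0.5]]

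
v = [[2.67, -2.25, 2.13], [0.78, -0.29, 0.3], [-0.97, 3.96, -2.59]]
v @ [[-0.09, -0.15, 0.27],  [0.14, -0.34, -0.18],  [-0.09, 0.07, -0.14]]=[[-0.75, 0.51, 0.83], [-0.14, 0.00, 0.22], [0.87, -1.38, -0.61]]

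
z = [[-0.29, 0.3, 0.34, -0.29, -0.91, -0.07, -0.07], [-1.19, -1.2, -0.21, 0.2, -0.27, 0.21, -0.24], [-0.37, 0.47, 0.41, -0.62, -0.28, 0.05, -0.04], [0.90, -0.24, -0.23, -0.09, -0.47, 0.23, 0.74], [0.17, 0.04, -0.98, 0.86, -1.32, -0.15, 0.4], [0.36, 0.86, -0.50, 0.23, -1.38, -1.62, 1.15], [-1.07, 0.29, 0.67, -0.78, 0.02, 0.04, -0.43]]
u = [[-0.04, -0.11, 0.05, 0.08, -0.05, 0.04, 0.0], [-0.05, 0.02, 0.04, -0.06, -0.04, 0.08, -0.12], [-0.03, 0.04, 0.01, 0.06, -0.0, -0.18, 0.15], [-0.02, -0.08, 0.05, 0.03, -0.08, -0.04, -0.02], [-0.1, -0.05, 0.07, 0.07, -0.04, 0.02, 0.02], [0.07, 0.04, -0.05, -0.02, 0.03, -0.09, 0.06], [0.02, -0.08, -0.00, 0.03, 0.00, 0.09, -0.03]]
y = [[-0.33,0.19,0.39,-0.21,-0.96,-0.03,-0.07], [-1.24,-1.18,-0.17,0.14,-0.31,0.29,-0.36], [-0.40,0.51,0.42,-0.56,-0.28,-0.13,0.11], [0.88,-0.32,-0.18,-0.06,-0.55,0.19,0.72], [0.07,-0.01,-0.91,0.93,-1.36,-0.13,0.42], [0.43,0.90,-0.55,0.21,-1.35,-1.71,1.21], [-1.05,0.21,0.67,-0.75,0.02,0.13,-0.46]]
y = u + z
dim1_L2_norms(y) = [1.13, 1.81, 1.01, 1.33, 1.93, 2.75, 1.54]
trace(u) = -0.14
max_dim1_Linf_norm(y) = 1.71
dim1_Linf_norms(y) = [0.96, 1.24, 0.56, 0.88, 1.36, 1.71, 1.05]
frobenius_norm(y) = 4.59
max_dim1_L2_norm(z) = 2.65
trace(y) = -4.68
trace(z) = -4.54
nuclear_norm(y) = 9.54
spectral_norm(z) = 3.24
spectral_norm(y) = 3.34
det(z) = -0.01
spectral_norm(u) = 0.33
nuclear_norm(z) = 9.34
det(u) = -0.00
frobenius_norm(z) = 4.50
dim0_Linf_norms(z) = [1.19, 1.2, 0.98, 0.86, 1.38, 1.62, 1.15]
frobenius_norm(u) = 0.45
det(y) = -0.16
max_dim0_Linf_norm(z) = 1.62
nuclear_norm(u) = 0.82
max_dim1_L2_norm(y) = 2.75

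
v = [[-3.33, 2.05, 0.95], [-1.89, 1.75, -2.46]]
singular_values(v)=[4.71, 2.59]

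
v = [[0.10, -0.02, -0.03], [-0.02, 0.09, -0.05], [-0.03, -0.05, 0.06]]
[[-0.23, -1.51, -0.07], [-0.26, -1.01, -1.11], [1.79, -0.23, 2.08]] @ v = [[0.01, -0.13, 0.08], [0.03, -0.03, -0.01], [0.12, -0.16, 0.08]]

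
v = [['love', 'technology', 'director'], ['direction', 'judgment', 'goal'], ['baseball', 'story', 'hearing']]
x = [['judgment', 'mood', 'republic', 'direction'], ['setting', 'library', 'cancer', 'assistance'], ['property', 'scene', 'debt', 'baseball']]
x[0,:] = ['judgment', 'mood', 'republic', 'direction']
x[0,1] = 'mood'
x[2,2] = 'debt'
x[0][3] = 'direction'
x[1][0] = 'setting'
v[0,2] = 'director'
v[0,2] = 'director'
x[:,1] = ['mood', 'library', 'scene']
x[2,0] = 'property'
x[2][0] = 'property'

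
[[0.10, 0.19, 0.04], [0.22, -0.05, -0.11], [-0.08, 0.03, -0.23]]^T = [[0.10, 0.22, -0.08], [0.19, -0.05, 0.03], [0.04, -0.11, -0.23]]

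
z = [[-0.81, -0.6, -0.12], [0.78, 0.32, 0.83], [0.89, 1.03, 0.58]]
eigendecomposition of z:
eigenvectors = [[(0.23+0j), (-0.8+0j), (-0.8-0j)], [-0.59+0.00j, 0.34+0.26j, 0.34-0.26j], [(-0.77+0j), 0.37-0.19j, (0.37+0.19j)]]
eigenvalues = [(1.1+0j), (-0.5+0.17j), (-0.5-0.17j)]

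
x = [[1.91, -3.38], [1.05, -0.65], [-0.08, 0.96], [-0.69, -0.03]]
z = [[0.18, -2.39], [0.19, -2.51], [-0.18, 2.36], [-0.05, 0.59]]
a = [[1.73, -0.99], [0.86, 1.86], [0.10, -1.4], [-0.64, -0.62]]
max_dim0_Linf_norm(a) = 1.86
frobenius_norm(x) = 4.24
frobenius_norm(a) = 3.31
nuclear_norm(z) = 4.25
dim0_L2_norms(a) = [2.04, 2.6]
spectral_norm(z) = 4.25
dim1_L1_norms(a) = [2.72, 2.72, 1.5, 1.26]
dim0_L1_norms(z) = [0.6, 7.85]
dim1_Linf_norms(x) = [3.38, 1.05, 0.96, 0.69]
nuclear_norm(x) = 5.08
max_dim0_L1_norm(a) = 4.87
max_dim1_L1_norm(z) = 2.7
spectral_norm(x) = 4.14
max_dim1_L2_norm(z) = 2.52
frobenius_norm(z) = 4.25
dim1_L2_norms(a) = [1.99, 2.05, 1.4, 0.89]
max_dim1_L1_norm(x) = 5.29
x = a + z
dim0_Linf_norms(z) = [0.19, 2.51]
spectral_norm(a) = 2.61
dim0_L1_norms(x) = [3.73, 5.02]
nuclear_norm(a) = 4.64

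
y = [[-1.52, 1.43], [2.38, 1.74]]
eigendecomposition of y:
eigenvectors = [[-0.86, -0.33], [0.5, -0.94]]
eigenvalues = [-2.35, 2.57]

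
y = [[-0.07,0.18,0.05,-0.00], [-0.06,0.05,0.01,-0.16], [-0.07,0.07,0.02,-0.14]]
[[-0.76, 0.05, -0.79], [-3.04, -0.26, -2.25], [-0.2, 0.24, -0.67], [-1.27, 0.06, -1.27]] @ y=[[0.11, -0.19, -0.05, 0.1], [0.39, -0.72, -0.2, 0.36], [0.05, -0.07, -0.02, 0.06], [0.17, -0.31, -0.09, 0.17]]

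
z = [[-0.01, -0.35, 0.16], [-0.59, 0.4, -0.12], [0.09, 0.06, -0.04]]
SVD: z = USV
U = [[0.33, 0.89, 0.32], [-0.94, 0.31, 0.14], [0.02, -0.35, 0.94]]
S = [0.76, 0.33, 0.0]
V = [[0.73, -0.65, 0.22], [-0.68, -0.64, 0.36], [-0.10, -0.41, -0.91]]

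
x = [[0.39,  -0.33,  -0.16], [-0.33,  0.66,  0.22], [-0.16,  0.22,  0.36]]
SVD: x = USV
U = [[-0.52, -0.12, -0.85], [0.76, 0.39, -0.52], [0.39, -0.91, -0.11]]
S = [1.0, 0.25, 0.17]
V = [[-0.52, 0.76, 0.39], [-0.12, 0.39, -0.91], [-0.85, -0.52, -0.11]]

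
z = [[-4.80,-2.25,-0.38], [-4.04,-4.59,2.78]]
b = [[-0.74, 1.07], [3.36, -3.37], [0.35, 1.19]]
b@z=[[-0.77, -3.25, 3.26], [-2.51, 7.91, -10.65], [-6.49, -6.25, 3.18]]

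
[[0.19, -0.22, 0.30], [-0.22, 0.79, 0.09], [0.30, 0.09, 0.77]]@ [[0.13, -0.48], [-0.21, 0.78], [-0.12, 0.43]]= [[0.03, -0.13], [-0.21, 0.76], [-0.07, 0.26]]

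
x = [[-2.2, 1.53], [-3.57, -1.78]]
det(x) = 9.38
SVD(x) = [[-0.42,-0.91], [-0.91,0.42]] @ diag([4.275987553316017, 2.193200958390842]) @ [[0.97, 0.23], [0.23, -0.97]]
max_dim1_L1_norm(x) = 5.35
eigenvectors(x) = [[(-0.05+0.55j), -0.05-0.55j], [-0.84+0.00j, (-0.84-0j)]]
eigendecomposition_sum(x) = [[-1.10+1.07j, (0.76+0.65j)],[-1.79-1.53j, (-0.89+1.25j)]] + [[(-1.1-1.07j), (0.76-0.65j)], [-1.79+1.53j, -0.89-1.25j]]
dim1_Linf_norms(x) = [2.2, 3.57]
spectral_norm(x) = 4.28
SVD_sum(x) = [[-1.75, -0.41], [-3.78, -0.88]] + [[-0.45,1.94], [0.21,-0.9]]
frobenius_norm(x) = 4.81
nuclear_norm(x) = 6.47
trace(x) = -3.98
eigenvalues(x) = [(-1.99+2.33j), (-1.99-2.33j)]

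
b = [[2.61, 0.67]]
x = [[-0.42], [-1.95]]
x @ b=[[-1.1, -0.28], [-5.09, -1.31]]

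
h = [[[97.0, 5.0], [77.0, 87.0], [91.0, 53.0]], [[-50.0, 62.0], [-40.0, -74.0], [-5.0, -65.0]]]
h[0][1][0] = 77.0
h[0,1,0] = 77.0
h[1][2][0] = -5.0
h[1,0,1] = 62.0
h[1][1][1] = -74.0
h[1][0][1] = 62.0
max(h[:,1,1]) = 87.0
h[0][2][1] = 53.0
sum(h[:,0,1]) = 67.0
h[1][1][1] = -74.0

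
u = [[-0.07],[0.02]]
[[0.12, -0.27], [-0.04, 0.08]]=u@[[-1.78,3.88]]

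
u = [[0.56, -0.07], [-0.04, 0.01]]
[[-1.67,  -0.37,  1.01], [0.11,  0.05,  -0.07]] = u@[[-3.21, -0.17, 1.97], [-1.89, 3.91, 1.32]]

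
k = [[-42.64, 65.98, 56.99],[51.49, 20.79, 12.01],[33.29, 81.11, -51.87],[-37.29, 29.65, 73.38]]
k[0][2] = 56.99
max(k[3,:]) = 73.38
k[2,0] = 33.29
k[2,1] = 81.11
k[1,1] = 20.79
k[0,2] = 56.99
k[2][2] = -51.87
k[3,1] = 29.65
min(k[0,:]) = -42.64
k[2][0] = 33.29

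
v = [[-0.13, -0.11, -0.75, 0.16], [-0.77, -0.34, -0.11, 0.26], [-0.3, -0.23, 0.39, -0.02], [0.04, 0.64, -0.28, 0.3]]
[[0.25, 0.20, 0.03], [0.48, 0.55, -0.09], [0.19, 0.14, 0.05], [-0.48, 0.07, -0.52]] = v@ [[-0.45, -0.79, 0.35],[-0.63, 0.14, -0.73],[-0.25, -0.18, -0.06],[-0.43, -0.12, -0.29]]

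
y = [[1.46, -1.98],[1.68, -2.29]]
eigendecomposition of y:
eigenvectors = [[0.81, 0.65], [0.59, 0.76]]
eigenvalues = [0.02, -0.85]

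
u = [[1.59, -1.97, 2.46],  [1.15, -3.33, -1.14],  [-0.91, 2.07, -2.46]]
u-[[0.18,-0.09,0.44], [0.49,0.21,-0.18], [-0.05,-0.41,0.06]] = [[1.41,-1.88,2.02], [0.66,-3.54,-0.96], [-0.86,2.48,-2.52]]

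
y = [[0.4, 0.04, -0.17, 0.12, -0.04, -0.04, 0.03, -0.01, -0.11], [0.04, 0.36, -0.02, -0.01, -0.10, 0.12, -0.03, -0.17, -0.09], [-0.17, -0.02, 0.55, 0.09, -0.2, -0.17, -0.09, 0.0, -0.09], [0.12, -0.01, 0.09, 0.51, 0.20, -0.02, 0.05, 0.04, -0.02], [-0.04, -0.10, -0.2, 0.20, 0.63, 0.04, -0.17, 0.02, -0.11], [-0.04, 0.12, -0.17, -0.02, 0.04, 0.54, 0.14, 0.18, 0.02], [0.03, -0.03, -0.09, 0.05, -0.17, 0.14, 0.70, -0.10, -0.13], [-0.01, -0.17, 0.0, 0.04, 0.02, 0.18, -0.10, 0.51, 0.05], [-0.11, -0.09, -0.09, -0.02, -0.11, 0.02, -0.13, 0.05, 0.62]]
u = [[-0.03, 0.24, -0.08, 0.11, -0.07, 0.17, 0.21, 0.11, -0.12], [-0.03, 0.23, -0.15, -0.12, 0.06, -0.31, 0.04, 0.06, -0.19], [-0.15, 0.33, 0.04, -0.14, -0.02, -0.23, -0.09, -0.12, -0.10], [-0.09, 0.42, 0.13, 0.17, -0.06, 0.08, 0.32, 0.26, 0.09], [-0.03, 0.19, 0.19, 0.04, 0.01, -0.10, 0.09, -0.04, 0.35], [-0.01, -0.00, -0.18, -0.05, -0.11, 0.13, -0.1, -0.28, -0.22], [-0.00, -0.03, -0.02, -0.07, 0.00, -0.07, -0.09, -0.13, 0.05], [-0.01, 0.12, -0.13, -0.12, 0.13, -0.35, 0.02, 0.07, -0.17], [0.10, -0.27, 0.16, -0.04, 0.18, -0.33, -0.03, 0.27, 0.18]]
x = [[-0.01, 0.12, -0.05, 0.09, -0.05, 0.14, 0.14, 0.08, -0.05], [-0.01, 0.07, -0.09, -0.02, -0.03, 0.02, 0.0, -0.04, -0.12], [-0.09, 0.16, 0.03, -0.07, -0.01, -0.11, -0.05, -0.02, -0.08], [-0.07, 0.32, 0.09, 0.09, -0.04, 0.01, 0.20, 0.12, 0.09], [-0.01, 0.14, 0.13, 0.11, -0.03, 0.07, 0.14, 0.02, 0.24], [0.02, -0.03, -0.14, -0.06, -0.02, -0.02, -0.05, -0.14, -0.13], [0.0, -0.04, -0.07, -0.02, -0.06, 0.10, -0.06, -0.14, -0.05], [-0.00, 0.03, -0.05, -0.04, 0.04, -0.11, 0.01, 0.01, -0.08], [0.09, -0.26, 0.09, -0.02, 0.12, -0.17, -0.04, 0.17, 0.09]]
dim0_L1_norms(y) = [0.96, 0.94, 1.38, 1.06, 1.51, 1.27, 1.44, 1.08, 1.24]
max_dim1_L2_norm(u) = 0.65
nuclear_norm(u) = 3.07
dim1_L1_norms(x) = [0.73, 0.4, 0.62, 1.03, 0.89, 0.61, 0.54, 0.37, 1.05]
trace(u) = 0.71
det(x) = -0.00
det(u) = -0.00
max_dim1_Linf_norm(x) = 0.32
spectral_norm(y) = 0.92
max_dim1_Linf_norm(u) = 0.42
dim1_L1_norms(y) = [0.96, 0.94, 1.38, 1.06, 1.51, 1.27, 1.44, 1.08, 1.24]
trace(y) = 4.82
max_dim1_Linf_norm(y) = 0.7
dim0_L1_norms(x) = [0.3, 1.17, 0.74, 0.52, 0.4, 0.75, 0.69, 0.74, 0.93]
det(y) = 0.00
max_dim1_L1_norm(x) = 1.05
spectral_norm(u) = 0.83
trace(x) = 0.17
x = y @ u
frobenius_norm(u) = 1.45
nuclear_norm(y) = 4.82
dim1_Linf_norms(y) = [0.4, 0.36, 0.55, 0.51, 0.63, 0.54, 0.7, 0.51, 0.62]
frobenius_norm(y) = 1.86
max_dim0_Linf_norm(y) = 0.7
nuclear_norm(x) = 1.79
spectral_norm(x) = 0.62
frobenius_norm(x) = 0.89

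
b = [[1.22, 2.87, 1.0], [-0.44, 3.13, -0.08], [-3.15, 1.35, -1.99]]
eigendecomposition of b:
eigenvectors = [[0.53, -0.54, -0.78], [0.05, -0.05, -0.48], [-0.85, 0.84, 0.4]]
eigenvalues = [-0.09, -0.04, 2.49]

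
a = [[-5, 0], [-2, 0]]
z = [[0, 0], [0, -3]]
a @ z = [[0, 0], [0, 0]]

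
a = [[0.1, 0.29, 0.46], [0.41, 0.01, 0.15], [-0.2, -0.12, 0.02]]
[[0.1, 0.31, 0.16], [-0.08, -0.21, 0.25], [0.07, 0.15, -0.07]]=a @[[-0.3, -0.78, 0.49], [-0.06, 0.19, -0.15], [0.31, 0.72, 0.33]]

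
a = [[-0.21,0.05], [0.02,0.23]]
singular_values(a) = [0.24, 0.2]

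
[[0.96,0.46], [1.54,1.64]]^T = [[0.96, 1.54], [0.46, 1.64]]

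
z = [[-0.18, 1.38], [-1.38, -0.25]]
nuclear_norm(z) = 2.79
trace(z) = -0.43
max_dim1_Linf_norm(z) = 1.38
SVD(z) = [[-0.65, 0.76], [0.76, 0.65]] @ diag([1.431647772346342, 1.361647772346342]) @ [[-0.65, -0.76], [-0.76, 0.65]]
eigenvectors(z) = [[(0.71+0j), (0.71-0j)],[(-0.02+0.71j), -0.02-0.71j]]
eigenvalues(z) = [(-0.22+1.38j), (-0.22-1.38j)]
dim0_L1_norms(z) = [1.56, 1.63]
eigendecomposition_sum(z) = [[-0.09+0.69j, 0.69+0.11j], [-0.69-0.11j, -0.13+0.69j]] + [[(-0.09-0.69j), 0.69-0.11j], [(-0.69+0.11j), -0.13-0.69j]]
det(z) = 1.95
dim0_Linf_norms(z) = [1.38, 1.38]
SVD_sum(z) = [[0.61, 0.71], [-0.71, -0.83]] + [[-0.79, 0.67], [-0.67, 0.58]]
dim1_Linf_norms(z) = [1.38, 1.38]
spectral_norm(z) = 1.43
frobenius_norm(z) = 1.98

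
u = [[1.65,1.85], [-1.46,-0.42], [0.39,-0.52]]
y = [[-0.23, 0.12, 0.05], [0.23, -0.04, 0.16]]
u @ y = [[0.05, 0.12, 0.38], [0.24, -0.16, -0.14], [-0.21, 0.07, -0.06]]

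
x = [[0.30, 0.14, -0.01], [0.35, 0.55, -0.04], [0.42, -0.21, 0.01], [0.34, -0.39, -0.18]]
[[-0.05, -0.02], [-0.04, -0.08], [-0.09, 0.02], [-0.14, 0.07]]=x @ [[-0.19, -0.01], [0.07, -0.14], [0.28, -0.12]]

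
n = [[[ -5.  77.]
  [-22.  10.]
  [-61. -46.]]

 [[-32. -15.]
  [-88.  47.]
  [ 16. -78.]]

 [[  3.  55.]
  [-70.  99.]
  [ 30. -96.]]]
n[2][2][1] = -96.0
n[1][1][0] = -88.0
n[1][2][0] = 16.0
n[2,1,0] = -70.0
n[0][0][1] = 77.0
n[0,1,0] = -22.0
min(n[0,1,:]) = -22.0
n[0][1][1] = 10.0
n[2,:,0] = [3.0, -70.0, 30.0]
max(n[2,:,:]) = 99.0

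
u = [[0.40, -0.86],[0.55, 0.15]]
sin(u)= [[0.47, -0.89], [0.57, 0.21]]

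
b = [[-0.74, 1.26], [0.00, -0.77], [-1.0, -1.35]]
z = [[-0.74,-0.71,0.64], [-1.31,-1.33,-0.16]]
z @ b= [[-0.09, -1.25], [1.13, -0.41]]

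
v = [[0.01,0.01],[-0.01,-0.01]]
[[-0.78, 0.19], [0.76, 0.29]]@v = [[-0.01, -0.01], [0.00, 0.00]]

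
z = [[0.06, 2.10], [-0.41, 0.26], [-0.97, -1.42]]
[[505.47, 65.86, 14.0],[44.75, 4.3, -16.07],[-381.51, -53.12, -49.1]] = z@[[42.73, 9.24, 42.64], [239.48, 31.10, 5.45]]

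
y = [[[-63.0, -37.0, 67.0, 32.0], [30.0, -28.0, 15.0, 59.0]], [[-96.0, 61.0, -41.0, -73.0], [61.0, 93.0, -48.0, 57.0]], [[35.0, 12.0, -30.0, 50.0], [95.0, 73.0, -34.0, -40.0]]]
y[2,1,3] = -40.0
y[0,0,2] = 67.0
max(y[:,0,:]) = 67.0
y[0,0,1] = -37.0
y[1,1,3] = 57.0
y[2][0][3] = 50.0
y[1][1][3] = 57.0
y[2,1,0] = 95.0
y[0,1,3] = 59.0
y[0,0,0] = -63.0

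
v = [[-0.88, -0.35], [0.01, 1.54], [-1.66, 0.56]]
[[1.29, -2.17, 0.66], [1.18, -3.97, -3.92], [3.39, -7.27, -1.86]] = v @ [[-1.78, 3.50, 0.26], [0.78, -2.6, -2.55]]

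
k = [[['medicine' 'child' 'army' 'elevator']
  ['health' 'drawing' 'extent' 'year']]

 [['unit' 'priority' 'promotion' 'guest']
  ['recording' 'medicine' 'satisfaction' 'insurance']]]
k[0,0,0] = 'medicine'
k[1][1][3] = 'insurance'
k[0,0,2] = 'army'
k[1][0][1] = 'priority'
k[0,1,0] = 'health'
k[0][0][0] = 'medicine'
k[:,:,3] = [['elevator', 'year'], ['guest', 'insurance']]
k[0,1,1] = 'drawing'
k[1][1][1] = 'medicine'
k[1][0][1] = 'priority'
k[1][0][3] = 'guest'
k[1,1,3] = 'insurance'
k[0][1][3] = 'year'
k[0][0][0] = 'medicine'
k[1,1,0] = 'recording'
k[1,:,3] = ['guest', 'insurance']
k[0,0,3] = 'elevator'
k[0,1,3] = 'year'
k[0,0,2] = 'army'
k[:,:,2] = [['army', 'extent'], ['promotion', 'satisfaction']]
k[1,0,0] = 'unit'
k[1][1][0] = 'recording'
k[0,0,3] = 'elevator'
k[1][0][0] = 'unit'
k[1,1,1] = 'medicine'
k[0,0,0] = 'medicine'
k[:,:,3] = [['elevator', 'year'], ['guest', 'insurance']]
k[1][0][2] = 'promotion'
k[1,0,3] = 'guest'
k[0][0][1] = 'child'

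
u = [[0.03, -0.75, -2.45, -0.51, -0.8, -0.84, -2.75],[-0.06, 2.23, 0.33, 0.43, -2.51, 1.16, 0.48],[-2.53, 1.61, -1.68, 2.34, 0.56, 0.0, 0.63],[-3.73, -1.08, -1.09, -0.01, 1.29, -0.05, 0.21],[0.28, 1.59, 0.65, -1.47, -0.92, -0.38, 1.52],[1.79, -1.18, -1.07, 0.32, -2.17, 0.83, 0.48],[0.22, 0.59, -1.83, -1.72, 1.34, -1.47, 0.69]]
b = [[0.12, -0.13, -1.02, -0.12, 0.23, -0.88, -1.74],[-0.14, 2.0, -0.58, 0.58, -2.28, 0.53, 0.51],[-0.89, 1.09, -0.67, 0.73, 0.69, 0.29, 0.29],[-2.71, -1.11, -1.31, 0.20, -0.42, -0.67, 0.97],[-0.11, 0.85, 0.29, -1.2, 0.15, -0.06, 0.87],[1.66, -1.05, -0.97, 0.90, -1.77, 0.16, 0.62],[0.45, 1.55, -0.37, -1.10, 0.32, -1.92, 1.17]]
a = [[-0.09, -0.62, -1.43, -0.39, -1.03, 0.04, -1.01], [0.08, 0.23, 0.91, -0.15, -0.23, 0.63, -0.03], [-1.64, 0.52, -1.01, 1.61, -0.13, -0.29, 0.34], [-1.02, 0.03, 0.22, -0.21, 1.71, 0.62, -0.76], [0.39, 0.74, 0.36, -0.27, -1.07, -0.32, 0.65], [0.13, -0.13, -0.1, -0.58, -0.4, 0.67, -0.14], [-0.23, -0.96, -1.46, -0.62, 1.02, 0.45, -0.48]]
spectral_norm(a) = 3.19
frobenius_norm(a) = 5.14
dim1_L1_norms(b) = [4.24, 6.62, 4.65, 7.39, 3.53, 7.13, 6.88]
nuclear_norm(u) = 23.02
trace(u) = 1.17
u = a + b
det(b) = 192.07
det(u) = -790.72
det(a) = 0.01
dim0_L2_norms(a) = [1.99, 1.48, 2.49, 1.9, 2.53, 1.27, 1.54]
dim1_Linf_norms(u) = [2.75, 2.51, 2.53, 3.73, 1.59, 2.17, 1.83]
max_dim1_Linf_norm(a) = 1.71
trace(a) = -1.96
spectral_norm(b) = 3.67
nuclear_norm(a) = 11.00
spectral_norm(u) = 5.87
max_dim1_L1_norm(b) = 7.39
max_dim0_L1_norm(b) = 7.78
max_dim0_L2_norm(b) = 3.34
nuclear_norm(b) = 17.41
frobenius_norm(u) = 9.80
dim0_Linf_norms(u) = [3.73, 2.23, 2.45, 2.34, 2.51, 1.47, 2.75]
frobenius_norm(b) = 7.22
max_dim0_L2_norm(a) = 2.53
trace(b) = 3.13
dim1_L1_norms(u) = [8.13, 7.2, 9.35, 7.46, 6.81, 7.84, 7.86]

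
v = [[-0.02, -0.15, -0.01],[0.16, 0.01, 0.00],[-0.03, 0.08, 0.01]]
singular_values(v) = [0.17, 0.16, 0.0]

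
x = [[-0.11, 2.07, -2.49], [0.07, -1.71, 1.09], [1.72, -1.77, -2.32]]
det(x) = -3.45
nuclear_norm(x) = 7.46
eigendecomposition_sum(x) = [[(-0.22-0j), -0.41-0.00j, (0.05-0j)],[(-0.1-0j), -0.18-0.00j, (0.02-0j)],[(-0.11-0j), (-0.2-0j), 0.02-0.00j]] + [[(0.06+0.85j), 1.24-1.10j, -1.27-0.76j], [0.08-0.43j, -0.76+0.38j, 0.53+0.54j], [0.91+0.19j, -0.79-1.63j, -1.17+1.11j]] + [[0.06-0.85j, (1.24+1.1j), -1.27+0.76j], [(0.08+0.43j), (-0.76-0.38j), 0.53-0.54j], [(0.91-0.19j), (-0.79+1.63j), (-1.17-1.11j)]]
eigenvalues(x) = [(-0.38+0j), (-1.88+2.35j), (-1.88-2.35j)]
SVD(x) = [[0.81, -0.26, -0.53], [-0.45, 0.31, -0.84], [0.38, 0.92, 0.13]] @ diag([3.8562274242771717, 3.338522828820451, 0.2677225685244772]) @ [[0.14, 0.46, -0.88], [0.49, -0.80, -0.35], [0.86, 0.38, 0.33]]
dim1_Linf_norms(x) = [2.49, 1.71, 2.32]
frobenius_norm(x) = 5.11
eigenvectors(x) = [[(0.84+0j),0.17+0.61j,(0.17-0.61j)], [0.37+0.00j,(-0.01-0.33j),-0.01+0.33j], [0.40+0.00j,(0.7+0j),0.70-0.00j]]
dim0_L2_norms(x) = [1.72, 3.22, 3.57]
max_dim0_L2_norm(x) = 3.57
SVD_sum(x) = [[0.43, 1.44, -2.74], [-0.24, -0.80, 1.52], [0.20, 0.67, -1.27]] + [[-0.42, 0.68, 0.29], [0.5, -0.82, -0.36], [1.49, -2.45, -1.06]] + [[-0.12, -0.05, -0.05],[-0.19, -0.09, -0.08],[0.03, 0.01, 0.01]]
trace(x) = -4.14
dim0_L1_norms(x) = [1.9, 5.55, 5.9]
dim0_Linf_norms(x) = [1.72, 2.07, 2.49]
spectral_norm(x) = 3.86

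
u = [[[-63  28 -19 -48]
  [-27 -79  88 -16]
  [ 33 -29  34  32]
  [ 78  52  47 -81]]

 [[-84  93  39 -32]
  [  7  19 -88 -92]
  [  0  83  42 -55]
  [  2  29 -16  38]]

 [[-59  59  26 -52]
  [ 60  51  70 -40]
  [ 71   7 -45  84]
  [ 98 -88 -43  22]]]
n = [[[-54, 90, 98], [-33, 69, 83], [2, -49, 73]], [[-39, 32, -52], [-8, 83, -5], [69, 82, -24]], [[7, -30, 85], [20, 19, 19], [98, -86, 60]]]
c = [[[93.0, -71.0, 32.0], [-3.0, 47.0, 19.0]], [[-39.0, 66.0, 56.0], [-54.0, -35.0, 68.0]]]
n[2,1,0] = 20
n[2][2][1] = -86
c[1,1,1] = -35.0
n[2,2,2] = 60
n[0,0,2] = 98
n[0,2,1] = -49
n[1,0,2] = -52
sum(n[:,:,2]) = 337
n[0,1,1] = 69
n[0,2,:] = [2, -49, 73]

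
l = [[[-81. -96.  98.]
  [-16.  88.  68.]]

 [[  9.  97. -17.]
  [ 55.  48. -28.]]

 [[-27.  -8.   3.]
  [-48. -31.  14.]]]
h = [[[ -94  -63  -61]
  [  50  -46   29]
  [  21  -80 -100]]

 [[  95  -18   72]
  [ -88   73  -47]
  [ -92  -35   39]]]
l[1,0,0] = 9.0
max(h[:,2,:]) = 39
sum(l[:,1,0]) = -9.0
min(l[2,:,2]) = 3.0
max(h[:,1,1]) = 73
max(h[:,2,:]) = 39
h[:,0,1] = [-63, -18]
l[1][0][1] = 97.0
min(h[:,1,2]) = -47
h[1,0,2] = 72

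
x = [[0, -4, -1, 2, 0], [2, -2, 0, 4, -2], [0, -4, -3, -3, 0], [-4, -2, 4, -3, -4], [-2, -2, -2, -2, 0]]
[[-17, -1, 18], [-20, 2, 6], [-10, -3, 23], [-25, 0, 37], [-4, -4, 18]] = x @[[0, 1, -3], [4, 0, -5], [-1, 1, 0], [-1, 0, -1], [4, 0, -3]]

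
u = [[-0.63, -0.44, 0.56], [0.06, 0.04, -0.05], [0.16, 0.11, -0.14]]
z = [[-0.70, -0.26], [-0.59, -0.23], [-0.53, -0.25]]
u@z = [[0.4, 0.12], [-0.04, -0.01], [-0.10, -0.03]]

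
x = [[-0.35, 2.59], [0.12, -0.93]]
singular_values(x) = [2.78, 0.01]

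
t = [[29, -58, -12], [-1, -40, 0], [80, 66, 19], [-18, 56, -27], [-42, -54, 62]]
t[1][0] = -1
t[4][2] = 62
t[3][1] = 56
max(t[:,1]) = 66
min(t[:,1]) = -58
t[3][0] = -18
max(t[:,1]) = 66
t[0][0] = 29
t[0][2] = -12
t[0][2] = -12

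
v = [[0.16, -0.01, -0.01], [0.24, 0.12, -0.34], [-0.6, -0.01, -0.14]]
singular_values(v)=[0.67, 0.38, 0.02]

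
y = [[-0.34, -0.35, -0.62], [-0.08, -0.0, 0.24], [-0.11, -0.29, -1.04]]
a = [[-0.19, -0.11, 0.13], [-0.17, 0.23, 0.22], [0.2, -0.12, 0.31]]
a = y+[[0.15, 0.24, 0.75], [-0.09, 0.23, -0.02], [0.31, 0.17, 1.35]]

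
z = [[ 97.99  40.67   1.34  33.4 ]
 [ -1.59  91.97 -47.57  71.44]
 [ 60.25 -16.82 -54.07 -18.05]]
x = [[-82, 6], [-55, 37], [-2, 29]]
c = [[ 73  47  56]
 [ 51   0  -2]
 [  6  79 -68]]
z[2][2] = -54.07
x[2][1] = 29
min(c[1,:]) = -2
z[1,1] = 91.97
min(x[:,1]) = 6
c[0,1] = 47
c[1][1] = 0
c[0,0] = 73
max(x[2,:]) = 29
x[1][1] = 37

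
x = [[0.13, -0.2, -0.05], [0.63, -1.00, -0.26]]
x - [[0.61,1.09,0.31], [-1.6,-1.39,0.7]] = [[-0.48,-1.29,-0.36], [2.23,0.39,-0.96]]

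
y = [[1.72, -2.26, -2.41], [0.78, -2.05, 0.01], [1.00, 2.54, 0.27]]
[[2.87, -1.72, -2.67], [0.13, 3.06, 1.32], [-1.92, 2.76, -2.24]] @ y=[[0.92, -9.74, -7.65], [3.93, -3.21, 0.07], [-3.39, -7.01, 4.05]]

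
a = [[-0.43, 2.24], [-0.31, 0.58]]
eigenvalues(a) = [(0.07+0.66j), (0.07-0.66j)]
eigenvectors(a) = [[0.94+0.00j, 0.94-0.00j],[0.21+0.28j, 0.21-0.28j]]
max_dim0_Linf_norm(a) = 2.24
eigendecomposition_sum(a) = [[-0.21+0.36j, 1.12-0.13j],[(-0.15+0.02j), 0.29+0.30j]] + [[-0.21-0.36j, (1.12+0.13j)],[(-0.15-0.02j), (0.29-0.3j)]]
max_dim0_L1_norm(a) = 2.82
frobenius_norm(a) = 2.37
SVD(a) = [[-0.96,-0.27], [-0.27,0.96]] @ diag([2.366355022984078, 0.18805293190488187]) @ [[0.21, -0.98],[-0.98, -0.21]]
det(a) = 0.45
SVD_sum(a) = [[-0.48, 2.23], [-0.13, 0.62]] + [[0.05,0.01],[-0.18,-0.04]]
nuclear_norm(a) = 2.55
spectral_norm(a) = 2.37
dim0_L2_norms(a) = [0.53, 2.31]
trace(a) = 0.15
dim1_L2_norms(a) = [2.28, 0.66]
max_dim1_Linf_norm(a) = 2.24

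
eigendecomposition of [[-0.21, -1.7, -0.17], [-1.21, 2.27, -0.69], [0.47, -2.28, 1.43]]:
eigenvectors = [[-0.25, 0.91, -0.36], [0.63, 0.38, 0.14], [-0.73, 0.18, 0.92]]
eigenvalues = [3.55, -0.96, 0.89]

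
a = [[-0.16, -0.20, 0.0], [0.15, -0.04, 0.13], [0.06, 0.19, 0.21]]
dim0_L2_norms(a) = [0.23, 0.28, 0.25]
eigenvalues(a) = [(0.27+0j), (-0.13+0.15j), (-0.13-0.15j)]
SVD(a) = [[-0.59, -0.63, 0.51], [0.33, -0.76, -0.56], [0.74, -0.16, 0.65]] @ diag([0.36658305963957905, 0.18417775098541936, 0.14864527045028295]) @ [[0.51, 0.67, 0.54],[-0.13, 0.68, -0.72],[-0.85, 0.3, 0.43]]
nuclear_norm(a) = 0.70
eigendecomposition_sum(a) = [[-0.01+0.00j, (-0.02+0j), -0.04-0.00j],[0.02-0.00j, 0.04-0.00j, (0.08+0j)],[0.07-0.00j, 0.10-0.00j, (0.24+0j)]] + [[-0.07+0.07j,(-0.09-0.07j),(0.02+0.04j)],[0.06+0.04j,(-0.04+0.08j),(0.02-0.02j)],[(-0.01-0.04j),(0.04-0.01j),(-0.02-0j)]] + [[(-0.07-0.07j), (-0.09+0.07j), (0.02-0.04j)], [(0.06-0.04j), -0.04-0.08j, 0.02+0.02j], [-0.01+0.04j, 0.04+0.01j, -0.02+0.00j]]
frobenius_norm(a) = 0.44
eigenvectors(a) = [[0.15+0.00j, -0.77+0.00j, (-0.77-0j)], [-0.32+0.00j, (0.12+0.56j), (0.12-0.56j)], [-0.93+0.00j, (0.17-0.24j), (0.17+0.24j)]]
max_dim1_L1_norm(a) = 0.46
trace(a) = 0.01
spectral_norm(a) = 0.37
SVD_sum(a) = [[-0.11, -0.14, -0.12], [0.06, 0.08, 0.06], [0.14, 0.18, 0.15]] + [[0.01,-0.08,0.08],[0.02,-0.10,0.1],[0.0,-0.02,0.02]] + [[-0.06,0.02,0.03], [0.07,-0.03,-0.04], [-0.08,0.03,0.04]]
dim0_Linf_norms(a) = [0.16, 0.2, 0.21]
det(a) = 0.01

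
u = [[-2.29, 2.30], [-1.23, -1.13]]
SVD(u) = [[-1.0, -0.03],[-0.03, 1.00]] @ diag([3.246569718307538, 1.6684379113915246]) @ [[0.72, -0.70], [-0.7, -0.72]]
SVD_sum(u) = [[-2.32, 2.27], [-0.07, 0.06]] + [[0.03, 0.03], [-1.16, -1.19]]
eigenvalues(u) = [(-1.71+1.58j), (-1.71-1.58j)]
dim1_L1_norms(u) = [4.59, 2.36]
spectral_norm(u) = 3.25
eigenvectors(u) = [[0.81+0.00j, (0.81-0j)],  [(0.2+0.55j), (0.2-0.55j)]]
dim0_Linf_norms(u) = [2.29, 2.3]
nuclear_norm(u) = 4.92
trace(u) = -3.42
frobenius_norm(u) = 3.65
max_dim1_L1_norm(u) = 4.59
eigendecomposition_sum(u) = [[-1.14+0.48j, (1.15+1.25j)], [-0.62-0.67j, (-0.56+1.1j)]] + [[(-1.14-0.48j),1.15-1.25j], [-0.62+0.67j,(-0.56-1.1j)]]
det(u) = 5.42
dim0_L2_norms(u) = [2.6, 2.56]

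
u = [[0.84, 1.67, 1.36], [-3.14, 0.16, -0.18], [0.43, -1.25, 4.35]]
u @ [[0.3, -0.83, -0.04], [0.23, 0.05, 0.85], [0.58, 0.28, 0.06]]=[[1.42, -0.23, 1.47], [-1.01, 2.56, 0.25], [2.36, 0.80, -0.82]]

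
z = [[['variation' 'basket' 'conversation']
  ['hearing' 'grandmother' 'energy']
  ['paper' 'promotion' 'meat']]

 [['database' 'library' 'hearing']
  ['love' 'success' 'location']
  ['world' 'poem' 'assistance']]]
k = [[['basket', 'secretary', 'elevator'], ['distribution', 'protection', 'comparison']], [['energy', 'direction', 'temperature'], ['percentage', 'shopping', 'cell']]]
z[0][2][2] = 'meat'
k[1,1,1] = 'shopping'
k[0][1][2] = 'comparison'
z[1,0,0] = 'database'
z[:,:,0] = [['variation', 'hearing', 'paper'], ['database', 'love', 'world']]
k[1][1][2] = 'cell'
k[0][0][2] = 'elevator'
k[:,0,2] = ['elevator', 'temperature']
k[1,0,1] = 'direction'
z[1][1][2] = 'location'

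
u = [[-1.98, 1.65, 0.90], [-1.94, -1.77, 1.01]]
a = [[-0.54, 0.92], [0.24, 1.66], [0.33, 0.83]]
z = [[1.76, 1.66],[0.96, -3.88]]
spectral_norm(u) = 3.09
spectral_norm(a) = 2.07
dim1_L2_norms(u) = [2.73, 2.81]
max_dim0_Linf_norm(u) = 1.98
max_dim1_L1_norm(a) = 1.9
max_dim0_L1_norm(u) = 3.92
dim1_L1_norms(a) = [1.46, 1.9, 1.16]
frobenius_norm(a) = 2.18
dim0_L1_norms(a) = [1.11, 3.41]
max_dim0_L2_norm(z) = 4.22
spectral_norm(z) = 4.23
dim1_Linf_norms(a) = [0.92, 1.66, 0.83]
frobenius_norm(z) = 4.67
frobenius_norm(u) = 3.92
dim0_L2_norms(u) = [2.77, 2.42, 1.35]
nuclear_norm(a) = 2.74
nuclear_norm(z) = 6.22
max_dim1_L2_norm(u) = 2.81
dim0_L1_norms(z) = [2.72, 5.54]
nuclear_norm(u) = 5.50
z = u @ a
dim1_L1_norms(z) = [3.42, 4.84]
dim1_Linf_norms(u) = [1.98, 1.94]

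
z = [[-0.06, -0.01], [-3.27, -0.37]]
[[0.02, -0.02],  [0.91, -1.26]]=z @ [[-0.29, 0.40], [0.09, -0.12]]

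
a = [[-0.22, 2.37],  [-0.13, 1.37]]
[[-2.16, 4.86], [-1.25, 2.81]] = a @ [[0.98,0.54], [-0.82,2.10]]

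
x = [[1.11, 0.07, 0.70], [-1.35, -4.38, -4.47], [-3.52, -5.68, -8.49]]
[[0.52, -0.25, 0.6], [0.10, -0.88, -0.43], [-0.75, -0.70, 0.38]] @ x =[[-1.20, -2.28, -3.61], [2.81, 6.30, 7.65], [-1.23, 0.86, -0.62]]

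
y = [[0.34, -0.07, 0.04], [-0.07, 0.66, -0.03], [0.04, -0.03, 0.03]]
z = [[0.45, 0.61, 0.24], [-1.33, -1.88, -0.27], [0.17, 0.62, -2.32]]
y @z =[[0.25,0.36,0.01], [-0.91,-1.3,-0.13], [0.06,0.10,-0.05]]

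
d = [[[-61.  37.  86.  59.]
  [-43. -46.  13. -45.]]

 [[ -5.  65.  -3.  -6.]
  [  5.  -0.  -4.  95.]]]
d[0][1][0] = -43.0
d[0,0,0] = -61.0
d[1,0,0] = -5.0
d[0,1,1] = -46.0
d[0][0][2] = 86.0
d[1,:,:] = [[-5.0, 65.0, -3.0, -6.0], [5.0, -0.0, -4.0, 95.0]]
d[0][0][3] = 59.0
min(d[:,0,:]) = -61.0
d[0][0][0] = -61.0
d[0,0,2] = 86.0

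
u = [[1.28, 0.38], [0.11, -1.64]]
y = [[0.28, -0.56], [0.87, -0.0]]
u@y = [[0.69, -0.72], [-1.4, -0.06]]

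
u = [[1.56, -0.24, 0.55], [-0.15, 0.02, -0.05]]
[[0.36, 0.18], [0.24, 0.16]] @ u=[[0.53, -0.08, 0.19], [0.35, -0.05, 0.12]]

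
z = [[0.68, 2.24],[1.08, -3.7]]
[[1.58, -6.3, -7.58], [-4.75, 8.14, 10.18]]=z @ [[-0.97, -1.03, -1.06], [1.0, -2.50, -3.06]]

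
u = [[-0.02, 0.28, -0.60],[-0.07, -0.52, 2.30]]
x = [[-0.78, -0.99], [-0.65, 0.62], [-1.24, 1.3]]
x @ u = [[0.08,0.3,-1.81], [-0.03,-0.50,1.82], [-0.07,-1.02,3.73]]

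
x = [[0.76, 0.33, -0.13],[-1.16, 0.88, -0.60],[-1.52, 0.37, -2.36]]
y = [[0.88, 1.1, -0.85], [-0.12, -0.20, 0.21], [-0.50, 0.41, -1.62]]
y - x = [[0.12,  0.77,  -0.72],  [1.04,  -1.08,  0.81],  [1.02,  0.04,  0.74]]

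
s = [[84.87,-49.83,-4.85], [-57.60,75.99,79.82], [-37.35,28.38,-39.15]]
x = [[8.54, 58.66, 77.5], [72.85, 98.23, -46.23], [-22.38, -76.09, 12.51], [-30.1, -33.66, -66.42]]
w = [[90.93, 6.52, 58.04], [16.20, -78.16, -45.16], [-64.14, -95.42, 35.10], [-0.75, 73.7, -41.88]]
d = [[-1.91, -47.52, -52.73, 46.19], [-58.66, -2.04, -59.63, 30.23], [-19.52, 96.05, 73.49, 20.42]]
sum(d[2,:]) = 170.44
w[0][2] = 58.04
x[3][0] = -30.1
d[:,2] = [-52.73, -59.63, 73.49]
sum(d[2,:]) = 170.44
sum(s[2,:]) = -48.120000000000005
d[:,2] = [-52.73, -59.63, 73.49]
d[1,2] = -59.63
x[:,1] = [58.66, 98.23, -76.09, -33.66]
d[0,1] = -47.52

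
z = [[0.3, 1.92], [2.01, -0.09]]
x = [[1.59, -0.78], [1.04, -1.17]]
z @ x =[[2.47, -2.48], [3.10, -1.46]]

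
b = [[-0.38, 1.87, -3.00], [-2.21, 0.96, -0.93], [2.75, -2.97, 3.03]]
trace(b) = 3.61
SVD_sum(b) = [[-1.59,  1.83,  -2.14], [-1.1,  1.27,  -1.49], [2.47,  -2.86,  3.33]] + [[1.24, 0.15, -0.79], [-1.06, -0.13, 0.67], [0.32, 0.04, -0.21]] + [[-0.03, -0.11, -0.07], [-0.05, -0.18, -0.12], [-0.04, -0.15, -0.10]]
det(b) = -4.09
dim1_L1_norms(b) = [5.25, 4.1, 8.75]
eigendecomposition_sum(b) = [[(-0.17+1.99j), 0.97-1.06j, (-1.47+0.67j)], [(-1.05-0.04j), (0.58+0.48j), (-0.39-0.76j)], [(1.41-1.42j), -1.42+0.19j, (1.56+0.43j)]] + [[(-0.17-1.99j), 0.97+1.06j, -1.47-0.67j], [(-1.05+0.04j), (0.58-0.48j), -0.39+0.76j], [(1.41+1.42j), (-1.42-0.19j), 1.56-0.43j]] + [[-0.04-0.00j, -0.06+0.00j, (-0.05-0j)], [(-0.12-0j), -0.20+0.00j, (-0.16-0j)], [-0.07-0.00j, (-0.12+0j), -0.10-0.00j]]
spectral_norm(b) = 6.39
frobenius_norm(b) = 6.70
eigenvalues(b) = [(1.97+2.9j), (1.97-2.9j), (-0.33+0j)]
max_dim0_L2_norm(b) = 4.36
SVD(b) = [[-0.51,0.75,0.43], [-0.35,-0.64,0.69], [0.79,0.19,0.58]] @ diag([6.392278972773868, 1.9774773191354296, 0.3233465424866001]) @ [[0.49, -0.57, 0.66], [0.84, 0.10, -0.53], [-0.23, -0.82, -0.53]]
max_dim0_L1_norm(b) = 6.96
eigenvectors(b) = [[(-0.51+0.42j),-0.51-0.42j,(0.27+0j)], [-0.23-0.26j,-0.23+0.26j,(0.82+0j)], [0.66+0.00j,(0.66-0j),(0.51+0j)]]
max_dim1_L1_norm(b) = 8.75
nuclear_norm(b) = 8.69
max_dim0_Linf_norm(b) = 3.03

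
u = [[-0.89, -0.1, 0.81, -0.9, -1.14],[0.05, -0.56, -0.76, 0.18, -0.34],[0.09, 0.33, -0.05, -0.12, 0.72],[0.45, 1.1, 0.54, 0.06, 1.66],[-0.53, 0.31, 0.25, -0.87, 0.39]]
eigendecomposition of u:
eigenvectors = [[(-0.86+0j), -0.44+0.17j, (-0.44-0.17j), 0.70+0.00j, (-0.68+0j)], [(0.2+0j), (-0.2+0.03j), -0.20-0.03j, 0.33+0.00j, (0.49+0j)], [(0.22+0j), 0.27+0.11j, (0.27-0.11j), -0.18+0.00j, (-0.25+0j)], [(0.37+0j), 0.73+0.00j, (0.73-0j), -0.50+0.00j, (0.48+0j)], [-0.19+0.00j, 0.10+0.34j, (0.1-0.34j), (-0.35+0j), -0.08+0.00j]]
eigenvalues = [(-0.94+0j), (-0.08+1.02j), (-0.08-1.02j), (0.05+0j), (-0+0j)]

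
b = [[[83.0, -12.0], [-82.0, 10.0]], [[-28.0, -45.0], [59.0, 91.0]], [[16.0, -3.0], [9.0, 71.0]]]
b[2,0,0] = 16.0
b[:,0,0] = [83.0, -28.0, 16.0]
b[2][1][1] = 71.0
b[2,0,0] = 16.0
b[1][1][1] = 91.0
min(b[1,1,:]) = 59.0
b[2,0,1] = -3.0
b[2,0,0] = 16.0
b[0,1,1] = 10.0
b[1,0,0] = -28.0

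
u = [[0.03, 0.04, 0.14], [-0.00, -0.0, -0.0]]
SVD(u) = [[1.00, 0.0],  [0.00, 1.00]] @ diag([0.14866068747318506, -0.0]) @ [[0.2, 0.27, 0.94], [-0.27, 0.94, -0.21]]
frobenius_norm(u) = 0.15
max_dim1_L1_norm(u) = 0.21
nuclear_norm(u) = 0.15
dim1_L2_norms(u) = [0.15, 0.0]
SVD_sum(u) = [[0.03, 0.04, 0.14], [0.00, 0.0, 0.00]] + [[-0.00, -0.00, -0.00], [0.00, -0.00, 0.0]]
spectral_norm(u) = 0.15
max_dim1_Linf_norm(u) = 0.14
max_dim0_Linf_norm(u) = 0.14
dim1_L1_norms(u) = [0.21, 0.0]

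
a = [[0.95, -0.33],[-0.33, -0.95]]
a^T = [[0.95,-0.33],[-0.33,-0.95]]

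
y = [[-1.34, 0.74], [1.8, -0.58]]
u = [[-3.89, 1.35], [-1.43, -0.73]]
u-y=[[-2.55, 0.61], [-3.23, -0.15]]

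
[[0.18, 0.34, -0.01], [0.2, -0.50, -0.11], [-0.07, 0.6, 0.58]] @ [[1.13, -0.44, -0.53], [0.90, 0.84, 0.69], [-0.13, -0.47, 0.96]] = [[0.51,0.21,0.13], [-0.21,-0.46,-0.56], [0.39,0.26,1.01]]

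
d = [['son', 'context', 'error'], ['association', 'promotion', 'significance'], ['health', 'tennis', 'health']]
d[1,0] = 'association'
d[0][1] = 'context'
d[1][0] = 'association'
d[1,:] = ['association', 'promotion', 'significance']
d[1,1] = 'promotion'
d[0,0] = 'son'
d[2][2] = 'health'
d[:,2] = ['error', 'significance', 'health']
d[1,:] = ['association', 'promotion', 'significance']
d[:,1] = ['context', 'promotion', 'tennis']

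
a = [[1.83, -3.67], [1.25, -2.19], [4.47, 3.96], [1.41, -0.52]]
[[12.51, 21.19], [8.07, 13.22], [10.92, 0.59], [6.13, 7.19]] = a@[[3.79, 3.64], [-1.52, -3.96]]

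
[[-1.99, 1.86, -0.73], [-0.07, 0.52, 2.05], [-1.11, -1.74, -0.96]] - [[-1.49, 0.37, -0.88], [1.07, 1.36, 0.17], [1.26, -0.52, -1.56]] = [[-0.50, 1.49, 0.15],[-1.14, -0.84, 1.88],[-2.37, -1.22, 0.60]]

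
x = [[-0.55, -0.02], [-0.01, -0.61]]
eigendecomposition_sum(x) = [[-0.52, 0.16],[0.08, -0.03]] + [[-0.03,-0.18], [-0.09,-0.58]]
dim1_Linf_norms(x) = [0.55, 0.61]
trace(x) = -1.16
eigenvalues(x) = [-0.55, -0.61]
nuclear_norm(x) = 1.16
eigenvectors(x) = [[0.99, 0.3], [-0.16, 0.95]]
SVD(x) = [[0.23, 0.97], [0.97, -0.23]] @ diag([0.6135625709862386, 0.546480531661245]) @ [[-0.23, -0.97], [-0.97, 0.23]]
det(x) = 0.34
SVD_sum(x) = [[-0.03, -0.14], [-0.13, -0.58]] + [[-0.52, 0.12],[0.12, -0.03]]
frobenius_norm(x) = 0.82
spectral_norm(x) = 0.61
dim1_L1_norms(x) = [0.57, 0.62]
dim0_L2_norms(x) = [0.55, 0.61]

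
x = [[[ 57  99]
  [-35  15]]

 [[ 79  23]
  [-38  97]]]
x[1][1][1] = 97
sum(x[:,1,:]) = 39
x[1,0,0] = 79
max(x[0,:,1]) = 99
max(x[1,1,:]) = 97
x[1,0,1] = 23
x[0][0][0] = 57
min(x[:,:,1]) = 15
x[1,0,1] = 23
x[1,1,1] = 97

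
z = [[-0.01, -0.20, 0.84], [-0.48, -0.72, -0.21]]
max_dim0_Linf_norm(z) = 0.84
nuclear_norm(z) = 1.75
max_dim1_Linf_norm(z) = 0.84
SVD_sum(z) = [[0.18, 0.24, 0.23], [-0.39, -0.52, -0.49]] + [[-0.19, -0.44, 0.61], [-0.09, -0.2, 0.28]]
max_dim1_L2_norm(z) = 0.89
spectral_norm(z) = 0.90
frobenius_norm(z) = 1.24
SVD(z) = [[-0.42,0.91], [0.91,0.42]] @ diag([0.8975601286579362, 0.8561459078005038]) @ [[-0.48, -0.64, -0.6], [-0.25, -0.56, 0.79]]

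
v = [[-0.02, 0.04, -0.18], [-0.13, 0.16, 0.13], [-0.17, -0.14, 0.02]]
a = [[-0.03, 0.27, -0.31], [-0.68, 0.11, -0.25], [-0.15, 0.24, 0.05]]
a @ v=[[0.02, 0.09, 0.03], [0.04, 0.03, 0.13], [-0.04, 0.03, 0.06]]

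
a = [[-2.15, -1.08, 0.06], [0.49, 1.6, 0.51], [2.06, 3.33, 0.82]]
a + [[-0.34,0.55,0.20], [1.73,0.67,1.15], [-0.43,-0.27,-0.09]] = [[-2.49,-0.53,0.26],[2.22,2.27,1.66],[1.63,3.06,0.73]]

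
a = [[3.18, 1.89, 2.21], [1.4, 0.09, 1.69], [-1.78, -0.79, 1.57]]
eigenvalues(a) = [(2.73+2j), (2.73-2j), (-0.63+0j)]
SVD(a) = [[-0.89, -0.04, 0.45], [-0.41, -0.35, -0.85], [0.19, -0.94, 0.29]] @ diag([4.812696884466886, 2.473621687684444, 0.6077371507978491]) @ [[-0.78, -0.39, -0.49], [0.42, 0.25, -0.87], [-0.46, 0.89, 0.03]]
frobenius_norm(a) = 5.45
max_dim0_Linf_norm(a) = 3.18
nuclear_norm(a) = 7.89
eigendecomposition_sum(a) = [[(1.65+0.07j), 0.82-0.02j, (1.14-1.85j)], [(0.57+0.35j), 0.30+0.16j, 0.78-0.43j], [-0.89+1.18j, -0.40+0.62j, 0.79+1.78j]] + [[1.65-0.07j,0.82+0.02j,(1.14+1.85j)], [(0.57-0.35j),(0.3-0.16j),(0.78+0.43j)], [(-0.89-1.18j),-0.40-0.62j,(0.79-1.78j)]] + [[-0.12-0.00j, (0.24-0j), -0.07+0.00j], [(0.25+0j), -0.51+0.00j, 0.14-0.00j], [-0.01-0.00j, (0.01-0j), (-0+0j)]]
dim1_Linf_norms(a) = [3.18, 1.69, 1.78]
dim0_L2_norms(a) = [3.9, 2.05, 3.19]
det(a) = -7.23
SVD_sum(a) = [[3.35,1.68,2.11],  [1.52,0.76,0.96],  [-0.72,-0.36,-0.45]] + [[-0.05, -0.03, 0.09], [-0.36, -0.22, 0.75], [-0.98, -0.59, 2.02]] + [[-0.13, 0.24, 0.01], [0.24, -0.45, -0.02], [-0.08, 0.16, 0.01]]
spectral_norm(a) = 4.81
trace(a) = 4.84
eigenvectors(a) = [[(-0.71+0j), (-0.71-0j), (-0.43+0j)], [-0.25-0.14j, -0.25+0.14j, 0.90+0.00j], [0.36-0.52j, 0.36+0.52j, -0.03+0.00j]]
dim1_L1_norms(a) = [7.28, 3.18, 4.14]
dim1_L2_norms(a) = [4.31, 2.2, 2.5]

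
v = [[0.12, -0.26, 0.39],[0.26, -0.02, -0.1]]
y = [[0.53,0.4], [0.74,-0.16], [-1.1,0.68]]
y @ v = [[0.17, -0.15, 0.17],[0.05, -0.19, 0.30],[0.04, 0.27, -0.50]]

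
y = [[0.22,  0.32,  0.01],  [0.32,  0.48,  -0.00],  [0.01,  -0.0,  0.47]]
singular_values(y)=[0.7, 0.47, 0.0]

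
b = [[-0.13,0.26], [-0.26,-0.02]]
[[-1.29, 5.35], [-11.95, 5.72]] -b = [[-1.16, 5.09],  [-11.69, 5.74]]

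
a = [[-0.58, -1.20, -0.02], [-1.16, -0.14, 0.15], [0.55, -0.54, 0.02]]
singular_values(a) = [1.56, 1.14, 0.1]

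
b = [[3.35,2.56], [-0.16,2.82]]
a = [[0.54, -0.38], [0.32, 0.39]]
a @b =[[1.87,0.31], [1.01,1.92]]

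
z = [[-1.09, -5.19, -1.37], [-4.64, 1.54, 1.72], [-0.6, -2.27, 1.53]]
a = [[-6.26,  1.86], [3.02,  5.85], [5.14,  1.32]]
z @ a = [[-15.89, -34.20], [42.54, 2.65], [4.76, -12.38]]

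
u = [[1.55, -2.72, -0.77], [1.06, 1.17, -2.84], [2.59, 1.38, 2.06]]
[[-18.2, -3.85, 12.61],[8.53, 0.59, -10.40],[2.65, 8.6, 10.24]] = u@[[-1.45, 1.42, 3.27], [6.15, 1.91, -3.72], [-1.01, 1.11, 3.35]]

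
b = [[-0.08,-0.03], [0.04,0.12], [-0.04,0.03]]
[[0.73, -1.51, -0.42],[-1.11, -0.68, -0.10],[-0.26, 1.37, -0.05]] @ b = [[-0.1, -0.22], [0.07, -0.05], [0.08, 0.17]]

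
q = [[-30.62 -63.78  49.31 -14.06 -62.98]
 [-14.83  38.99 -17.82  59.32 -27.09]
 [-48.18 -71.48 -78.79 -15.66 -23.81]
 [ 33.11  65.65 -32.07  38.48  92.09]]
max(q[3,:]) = 92.09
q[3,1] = 65.65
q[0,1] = -63.78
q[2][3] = -15.66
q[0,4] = -62.98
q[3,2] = -32.07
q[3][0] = 33.11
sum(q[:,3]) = 68.08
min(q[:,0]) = -48.18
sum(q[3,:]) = 197.26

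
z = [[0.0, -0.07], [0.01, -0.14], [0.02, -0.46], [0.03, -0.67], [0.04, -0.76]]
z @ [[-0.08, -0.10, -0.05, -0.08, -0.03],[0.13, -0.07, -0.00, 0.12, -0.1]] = [[-0.01, 0.0, 0.00, -0.01, 0.01], [-0.02, 0.01, -0.00, -0.02, 0.01], [-0.06, 0.03, -0.00, -0.06, 0.05], [-0.09, 0.04, -0.0, -0.08, 0.07], [-0.10, 0.05, -0.0, -0.09, 0.07]]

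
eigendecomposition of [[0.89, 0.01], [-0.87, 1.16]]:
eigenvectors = [[-0.26, -0.04], [-0.97, -1.00]]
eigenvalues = [0.93, 1.12]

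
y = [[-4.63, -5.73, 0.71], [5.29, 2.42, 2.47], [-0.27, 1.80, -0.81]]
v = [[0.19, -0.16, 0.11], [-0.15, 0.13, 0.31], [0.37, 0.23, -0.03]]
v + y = [[-4.44, -5.89, 0.82], [5.14, 2.55, 2.78], [0.1, 2.03, -0.84]]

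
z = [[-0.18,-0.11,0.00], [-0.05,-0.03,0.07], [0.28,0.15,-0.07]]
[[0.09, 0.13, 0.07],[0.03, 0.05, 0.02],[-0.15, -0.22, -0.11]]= z @ [[-0.48, -0.69, -0.36],[-0.06, -0.08, -0.04],[0.11, 0.16, 0.08]]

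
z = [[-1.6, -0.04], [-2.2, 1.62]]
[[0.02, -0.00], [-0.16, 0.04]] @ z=[[-0.03, -0.00], [0.17, 0.07]]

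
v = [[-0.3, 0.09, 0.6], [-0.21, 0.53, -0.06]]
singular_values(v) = [0.7, 0.54]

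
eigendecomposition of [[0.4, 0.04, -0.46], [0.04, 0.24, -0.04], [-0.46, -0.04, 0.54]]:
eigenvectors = [[0.65, 0.76, -0.04], [0.08, -0.02, 1.00], [-0.76, 0.65, 0.07]]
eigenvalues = [0.94, 0.0, 0.24]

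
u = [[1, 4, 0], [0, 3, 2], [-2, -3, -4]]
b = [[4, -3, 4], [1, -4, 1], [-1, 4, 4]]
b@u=[[-4, -5, -22], [-1, -11, -12], [-9, -4, -8]]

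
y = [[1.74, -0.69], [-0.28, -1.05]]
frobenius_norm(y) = 2.16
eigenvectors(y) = [[1.0, 0.23], [-0.10, 0.97]]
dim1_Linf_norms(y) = [1.74, 1.05]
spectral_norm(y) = 1.88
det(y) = -2.02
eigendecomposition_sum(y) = [[1.77, -0.43],[-0.17, 0.04]] + [[-0.03, -0.26], [-0.11, -1.09]]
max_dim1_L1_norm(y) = 2.43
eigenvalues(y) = [1.81, -1.12]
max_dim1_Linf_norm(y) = 1.74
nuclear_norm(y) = 2.95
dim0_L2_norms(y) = [1.76, 1.26]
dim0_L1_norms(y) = [2.02, 1.74]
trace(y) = 0.69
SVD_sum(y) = [[1.69, -0.79], [0.17, -0.08]] + [[0.05, 0.10], [-0.45, -0.97]]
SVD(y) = [[-0.99, -0.1],  [-0.1, 0.99]] @ diag([1.8782159024906155, 1.0755951950577707]) @ [[-0.91,0.42], [-0.42,-0.91]]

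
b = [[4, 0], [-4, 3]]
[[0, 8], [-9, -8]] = b @ [[0, 2], [-3, 0]]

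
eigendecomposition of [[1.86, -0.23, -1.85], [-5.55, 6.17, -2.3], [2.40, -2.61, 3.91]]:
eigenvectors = [[0.2, 0.47, 0.63], [0.78, 0.55, 0.76], [-0.60, -0.7, 0.17]]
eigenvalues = [6.52, 4.34, 1.08]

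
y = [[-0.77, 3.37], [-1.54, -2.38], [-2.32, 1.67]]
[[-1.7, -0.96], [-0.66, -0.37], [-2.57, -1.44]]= y@[[0.89, 0.5], [-0.3, -0.17]]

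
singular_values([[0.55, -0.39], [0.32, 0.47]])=[0.67, 0.57]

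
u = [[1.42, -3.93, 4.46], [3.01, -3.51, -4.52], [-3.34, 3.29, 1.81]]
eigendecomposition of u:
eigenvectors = [[-0.70+0.00j, (-0.7-0j), (0.76+0j)], [0.01+0.51j, 0.01-0.51j, (0.64+0j)], [(0.18-0.46j), 0.18+0.46j, (0.15+0j)]]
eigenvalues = [(0.37+5.78j), (0.37-5.78j), (-1.01+0j)]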